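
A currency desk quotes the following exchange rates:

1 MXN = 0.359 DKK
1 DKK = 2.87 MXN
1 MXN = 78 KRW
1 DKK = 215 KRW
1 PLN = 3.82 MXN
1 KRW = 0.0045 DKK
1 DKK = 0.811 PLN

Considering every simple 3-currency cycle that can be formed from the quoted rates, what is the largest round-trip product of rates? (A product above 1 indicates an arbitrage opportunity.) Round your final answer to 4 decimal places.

1.1122

PLN→MXN→DKK→PLN: 3.82 × 0.359 × 0.811 = 1.11219
KRW→DKK→MXN→KRW: 0.0045 × 2.87 × 78 = 1.00737
Maximum is PLN→MXN→DKK→PLN at 1.1122; arbitrage exists.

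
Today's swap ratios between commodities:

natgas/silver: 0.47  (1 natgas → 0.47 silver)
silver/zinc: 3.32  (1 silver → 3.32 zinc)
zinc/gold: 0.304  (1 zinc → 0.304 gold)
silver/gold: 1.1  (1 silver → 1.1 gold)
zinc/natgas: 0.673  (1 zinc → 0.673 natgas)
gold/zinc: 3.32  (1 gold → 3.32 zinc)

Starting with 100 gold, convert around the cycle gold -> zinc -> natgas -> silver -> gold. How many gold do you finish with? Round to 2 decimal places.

115.52

100 gold × 3.32 = 332 zinc
332 zinc × 0.673 = 223.436 natgas
223.436 natgas × 0.47 = 105.01492 silver
105.01492 silver × 1.1 = 115.516412 gold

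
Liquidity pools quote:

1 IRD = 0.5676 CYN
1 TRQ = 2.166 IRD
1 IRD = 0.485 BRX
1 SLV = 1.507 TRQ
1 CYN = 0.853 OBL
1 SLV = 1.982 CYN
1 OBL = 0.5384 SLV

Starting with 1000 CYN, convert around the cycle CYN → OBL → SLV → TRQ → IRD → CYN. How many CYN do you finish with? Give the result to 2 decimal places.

850.88

1000 CYN × 0.853 = 853 OBL
853 OBL × 0.5384 = 459.2552 SLV
459.2552 SLV × 1.507 = 692.0975864 TRQ
692.0975864 TRQ × 2.166 = 1499.0833721424 IRD
1499.0833721424 IRD × 0.5676 = 850.87972202802624 CYN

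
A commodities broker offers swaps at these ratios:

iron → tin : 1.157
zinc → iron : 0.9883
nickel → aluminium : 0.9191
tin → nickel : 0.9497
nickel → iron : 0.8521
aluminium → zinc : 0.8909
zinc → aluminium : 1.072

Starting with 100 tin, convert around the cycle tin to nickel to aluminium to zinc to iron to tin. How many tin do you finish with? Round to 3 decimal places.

88.920

100 tin × 0.9497 = 94.97 nickel
94.97 nickel × 0.9191 = 87.286927 aluminium
87.286927 aluminium × 0.8909 = 77.7639232643 zinc
77.7639232643 zinc × 0.9883 = 76.85408536210769 iron
76.85408536210769 iron × 1.157 = 88.92017676395859733 tin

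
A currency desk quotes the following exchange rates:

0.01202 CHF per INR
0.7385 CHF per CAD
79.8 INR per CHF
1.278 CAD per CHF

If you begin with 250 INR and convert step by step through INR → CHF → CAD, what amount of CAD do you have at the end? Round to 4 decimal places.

3.8404

250 INR × 0.01202 = 3.005 CHF
3.005 CHF × 1.278 = 3.84039 CAD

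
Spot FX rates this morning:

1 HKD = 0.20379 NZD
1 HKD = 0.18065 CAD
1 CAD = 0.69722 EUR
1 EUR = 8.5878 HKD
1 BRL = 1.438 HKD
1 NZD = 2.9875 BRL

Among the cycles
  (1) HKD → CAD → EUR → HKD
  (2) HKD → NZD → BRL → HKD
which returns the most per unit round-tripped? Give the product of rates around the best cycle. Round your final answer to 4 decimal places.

(1) 0.18065 × 0.69722 × 8.5878 = 1.08166
(2) 0.20379 × 2.9875 × 1.438 = 0.87549
Highest is cycle (1) at 1.0817 (>1, arbitrage).

1.0817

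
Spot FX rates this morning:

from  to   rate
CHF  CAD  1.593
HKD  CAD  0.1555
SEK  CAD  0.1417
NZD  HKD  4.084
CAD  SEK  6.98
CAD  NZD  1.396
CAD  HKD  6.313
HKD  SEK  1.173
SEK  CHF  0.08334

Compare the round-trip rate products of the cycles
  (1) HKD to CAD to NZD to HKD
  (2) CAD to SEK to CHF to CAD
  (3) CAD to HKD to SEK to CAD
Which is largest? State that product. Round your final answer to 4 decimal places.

(1) 0.1555 × 1.396 × 4.084 = 0.88655
(2) 6.98 × 0.08334 × 1.593 = 0.92667
(3) 6.313 × 1.173 × 0.1417 = 1.04931
Highest is cycle (3) at 1.0493 (>1, arbitrage).

1.0493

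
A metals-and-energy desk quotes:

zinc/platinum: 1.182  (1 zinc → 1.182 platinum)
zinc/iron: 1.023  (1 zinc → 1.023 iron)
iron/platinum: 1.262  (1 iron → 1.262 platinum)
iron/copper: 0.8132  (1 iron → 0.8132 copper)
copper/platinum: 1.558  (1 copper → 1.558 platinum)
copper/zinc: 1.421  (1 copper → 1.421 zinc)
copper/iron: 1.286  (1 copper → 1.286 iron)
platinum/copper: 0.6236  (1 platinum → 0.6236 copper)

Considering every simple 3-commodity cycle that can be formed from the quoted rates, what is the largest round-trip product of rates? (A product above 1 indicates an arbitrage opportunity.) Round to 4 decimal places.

iron→copper→zinc→iron: 0.8132 × 1.421 × 1.023 = 1.18214
platinum→copper→zinc→platinum: 0.6236 × 1.421 × 1.182 = 1.04741
platinum→copper→iron→platinum: 0.6236 × 1.286 × 1.262 = 1.01206
Maximum is iron→copper→zinc→iron at 1.1821; arbitrage exists.

1.1821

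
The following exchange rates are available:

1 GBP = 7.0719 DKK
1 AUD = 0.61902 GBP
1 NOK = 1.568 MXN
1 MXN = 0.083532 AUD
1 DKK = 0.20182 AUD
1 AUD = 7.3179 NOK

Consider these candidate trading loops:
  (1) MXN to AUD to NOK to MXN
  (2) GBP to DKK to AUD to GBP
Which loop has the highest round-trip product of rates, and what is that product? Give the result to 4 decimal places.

(1) 0.083532 × 7.3179 × 1.568 = 0.95849
(2) 7.0719 × 0.20182 × 0.61902 = 0.88350
Highest is cycle (1) at 0.9585 (≤1, no arbitrage).

0.9585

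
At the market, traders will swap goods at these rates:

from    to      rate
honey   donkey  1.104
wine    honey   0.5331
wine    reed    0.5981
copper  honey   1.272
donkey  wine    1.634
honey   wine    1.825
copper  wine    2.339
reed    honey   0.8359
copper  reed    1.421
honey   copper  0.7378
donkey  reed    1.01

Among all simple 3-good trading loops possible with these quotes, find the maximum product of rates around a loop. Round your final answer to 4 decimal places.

wine→honey→donkey→wine: 0.5331 × 1.104 × 1.634 = 0.96168
reed→honey→donkey→reed: 0.8359 × 1.104 × 1.01 = 0.93206
wine→honey→copper→wine: 0.5331 × 0.7378 × 2.339 = 0.91998
wine→reed→honey→wine: 0.5981 × 0.8359 × 1.825 = 0.91241
copper→reed→honey→copper: 1.421 × 0.8359 × 0.7378 = 0.87637
Maximum is wine→honey→donkey→wine at 0.9617; no arbitrage — every cycle loses value.

0.9617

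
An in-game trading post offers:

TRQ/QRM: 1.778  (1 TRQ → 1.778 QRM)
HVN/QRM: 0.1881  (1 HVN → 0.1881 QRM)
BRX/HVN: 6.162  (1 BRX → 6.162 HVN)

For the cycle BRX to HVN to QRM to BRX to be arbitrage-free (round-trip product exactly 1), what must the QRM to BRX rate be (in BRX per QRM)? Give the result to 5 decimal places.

Known legs of the cycle: 6.162 × 0.1881 = 1.1590722
For no arbitrage the full-cycle product must be 1, so the missing rate is 1 / 1.1590722 ≈ 0.8627590.

0.86276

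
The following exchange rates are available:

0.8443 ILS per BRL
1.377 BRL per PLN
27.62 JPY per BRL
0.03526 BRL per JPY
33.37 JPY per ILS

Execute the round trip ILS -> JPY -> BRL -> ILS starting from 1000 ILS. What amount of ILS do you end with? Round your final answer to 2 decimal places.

1000 ILS × 33.37 = 33370 JPY
33370 JPY × 0.03526 = 1176.6262 BRL
1176.6262 BRL × 0.8443 = 993.42550066 ILS

993.43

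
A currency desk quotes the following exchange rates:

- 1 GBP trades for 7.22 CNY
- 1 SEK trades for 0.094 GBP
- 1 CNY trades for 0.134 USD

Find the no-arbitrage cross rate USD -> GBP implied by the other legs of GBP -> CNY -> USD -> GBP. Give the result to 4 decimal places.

Known legs of the cycle: 7.22 × 0.134 = 0.96748
For no arbitrage the full-cycle product must be 1, so the missing rate is 1 / 0.96748 ≈ 1.033613.

1.0336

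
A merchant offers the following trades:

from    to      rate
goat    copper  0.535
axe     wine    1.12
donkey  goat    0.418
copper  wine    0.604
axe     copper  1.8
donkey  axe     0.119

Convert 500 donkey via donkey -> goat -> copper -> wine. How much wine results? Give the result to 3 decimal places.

67.536

500 donkey × 0.418 = 209 goat
209 goat × 0.535 = 111.815 copper
111.815 copper × 0.604 = 67.53626 wine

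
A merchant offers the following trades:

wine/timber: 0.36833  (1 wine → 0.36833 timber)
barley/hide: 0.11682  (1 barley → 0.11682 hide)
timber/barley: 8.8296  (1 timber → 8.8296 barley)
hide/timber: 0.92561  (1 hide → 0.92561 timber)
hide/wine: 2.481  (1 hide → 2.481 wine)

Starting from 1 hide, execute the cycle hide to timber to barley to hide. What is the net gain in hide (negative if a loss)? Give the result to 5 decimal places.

-0.04526

1 hide × 0.92561 = 0.92561 timber
0.92561 timber × 8.8296 = 8.172766056 barley
8.172766056 barley × 0.11682 = 0.95474253066192 hide
Net change: 0.95474253066192 − 1 = -0.04525746933808 hide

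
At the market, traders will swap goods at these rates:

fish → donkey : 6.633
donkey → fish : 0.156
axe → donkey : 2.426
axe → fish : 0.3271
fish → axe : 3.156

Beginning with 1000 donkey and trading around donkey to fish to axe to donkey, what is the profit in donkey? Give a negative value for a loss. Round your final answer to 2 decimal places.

1000 donkey × 0.156 = 156 fish
156 fish × 3.156 = 492.336 axe
492.336 axe × 2.426 = 1194.407136 donkey
Net change: 1194.407136 − 1000 = 194.407136 donkey

194.41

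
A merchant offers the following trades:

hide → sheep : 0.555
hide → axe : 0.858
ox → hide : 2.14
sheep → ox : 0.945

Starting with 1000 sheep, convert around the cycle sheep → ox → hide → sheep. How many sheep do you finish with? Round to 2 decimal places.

1122.38

1000 sheep × 0.945 = 945 ox
945 ox × 2.14 = 2022.3 hide
2022.3 hide × 0.555 = 1122.3765 sheep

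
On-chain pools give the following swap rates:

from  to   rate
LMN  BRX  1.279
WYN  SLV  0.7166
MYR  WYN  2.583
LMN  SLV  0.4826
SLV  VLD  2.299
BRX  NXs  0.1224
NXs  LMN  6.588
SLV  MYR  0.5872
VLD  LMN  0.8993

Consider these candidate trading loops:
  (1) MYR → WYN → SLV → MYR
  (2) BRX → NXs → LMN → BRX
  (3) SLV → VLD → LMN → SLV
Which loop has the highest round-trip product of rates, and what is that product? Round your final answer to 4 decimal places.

1.0869

(1) 2.583 × 0.7166 × 0.5872 = 1.08689
(2) 0.1224 × 6.588 × 1.279 = 1.03135
(3) 2.299 × 0.8993 × 0.4826 = 0.99777
Highest is cycle (1) at 1.0869 (>1, arbitrage).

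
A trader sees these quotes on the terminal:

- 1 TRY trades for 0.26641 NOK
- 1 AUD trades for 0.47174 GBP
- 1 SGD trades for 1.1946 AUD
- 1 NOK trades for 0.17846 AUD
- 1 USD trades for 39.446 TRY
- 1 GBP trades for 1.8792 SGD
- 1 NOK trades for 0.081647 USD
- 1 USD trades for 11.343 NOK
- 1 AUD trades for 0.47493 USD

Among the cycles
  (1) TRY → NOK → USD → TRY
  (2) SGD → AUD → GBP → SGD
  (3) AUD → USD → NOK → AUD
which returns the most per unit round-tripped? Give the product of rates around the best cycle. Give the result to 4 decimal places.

1.0590

(1) 0.26641 × 0.081647 × 39.446 = 0.85801
(2) 1.1946 × 0.47174 × 1.8792 = 1.05901
(3) 0.47493 × 11.343 × 0.17846 = 0.96139
Highest is cycle (2) at 1.0590 (>1, arbitrage).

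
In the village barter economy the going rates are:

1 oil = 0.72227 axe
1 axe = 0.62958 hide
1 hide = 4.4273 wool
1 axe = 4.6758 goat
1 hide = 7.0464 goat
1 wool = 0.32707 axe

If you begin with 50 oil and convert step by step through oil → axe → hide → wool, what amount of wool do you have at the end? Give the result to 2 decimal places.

50 oil × 0.72227 = 36.1135 axe
36.1135 axe × 0.62958 = 22.73633733 hide
22.73633733 hide × 4.4273 = 100.660586261109 wool

100.66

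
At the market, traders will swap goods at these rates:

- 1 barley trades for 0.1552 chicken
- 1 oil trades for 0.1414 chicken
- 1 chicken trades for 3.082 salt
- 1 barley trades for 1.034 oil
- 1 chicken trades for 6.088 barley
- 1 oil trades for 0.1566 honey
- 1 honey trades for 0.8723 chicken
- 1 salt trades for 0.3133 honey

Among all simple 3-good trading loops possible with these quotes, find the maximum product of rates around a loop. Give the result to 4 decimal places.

0.8901

barley→oil→chicken→barley: 1.034 × 0.1414 × 6.088 = 0.89011
honey→chicken→salt→honey: 0.8723 × 3.082 × 0.3133 = 0.84228
Maximum is barley→oil→chicken→barley at 0.8901; no arbitrage — every cycle loses value.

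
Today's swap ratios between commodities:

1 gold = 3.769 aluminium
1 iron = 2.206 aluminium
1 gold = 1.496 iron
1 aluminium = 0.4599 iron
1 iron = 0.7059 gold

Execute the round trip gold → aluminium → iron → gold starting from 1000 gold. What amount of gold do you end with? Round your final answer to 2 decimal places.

1223.58

1000 gold × 3.769 = 3769 aluminium
3769 aluminium × 0.4599 = 1733.3631 iron
1733.3631 iron × 0.7059 = 1223.58101229 gold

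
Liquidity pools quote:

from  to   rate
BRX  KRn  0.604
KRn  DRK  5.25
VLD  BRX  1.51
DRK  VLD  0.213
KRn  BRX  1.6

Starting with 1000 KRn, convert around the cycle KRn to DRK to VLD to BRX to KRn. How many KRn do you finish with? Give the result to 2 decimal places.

1000 KRn × 5.25 = 5250 DRK
5250 DRK × 0.213 = 1118.25 VLD
1118.25 VLD × 1.51 = 1688.5575 BRX
1688.5575 BRX × 0.604 = 1019.88873 KRn

1019.89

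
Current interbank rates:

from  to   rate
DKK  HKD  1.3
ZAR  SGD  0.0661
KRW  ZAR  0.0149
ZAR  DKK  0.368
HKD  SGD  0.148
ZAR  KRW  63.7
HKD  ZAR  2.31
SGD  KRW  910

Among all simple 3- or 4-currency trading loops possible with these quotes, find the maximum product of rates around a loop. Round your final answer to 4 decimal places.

1.1051

DKK→HKD→ZAR→DKK: 1.3 × 2.31 × 0.368 = 1.10510
SGD→KRW→ZAR→SGD: 910 × 0.0149 × 0.0661 = 0.89625
Maximum is DKK→HKD→ZAR→DKK at 1.1051; arbitrage exists.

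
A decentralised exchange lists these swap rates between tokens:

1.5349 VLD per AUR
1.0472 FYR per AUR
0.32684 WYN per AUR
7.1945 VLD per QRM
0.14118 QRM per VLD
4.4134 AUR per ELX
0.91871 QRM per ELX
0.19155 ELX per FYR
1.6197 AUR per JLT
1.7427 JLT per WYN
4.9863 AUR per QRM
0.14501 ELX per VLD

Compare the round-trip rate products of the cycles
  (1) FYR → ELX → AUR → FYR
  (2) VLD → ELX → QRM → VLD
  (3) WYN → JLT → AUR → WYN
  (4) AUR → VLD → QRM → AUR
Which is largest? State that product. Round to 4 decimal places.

1.0805

(1) 0.19155 × 4.4134 × 1.0472 = 0.88529
(2) 0.14501 × 0.91871 × 7.1945 = 0.95847
(3) 1.7427 × 1.6197 × 0.32684 = 0.92256
(4) 1.5349 × 0.14118 × 4.9863 = 1.08052
Highest is cycle (4) at 1.0805 (>1, arbitrage).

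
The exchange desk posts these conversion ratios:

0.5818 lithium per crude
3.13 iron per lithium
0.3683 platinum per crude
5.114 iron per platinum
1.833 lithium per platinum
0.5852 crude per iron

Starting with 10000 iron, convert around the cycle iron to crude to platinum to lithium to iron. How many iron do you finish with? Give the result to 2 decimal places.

10000 iron × 0.5852 = 5852 crude
5852 crude × 0.3683 = 2155.2916 platinum
2155.2916 platinum × 1.833 = 3950.6495028 lithium
3950.6495028 lithium × 3.13 = 12365.532943764 iron

12365.53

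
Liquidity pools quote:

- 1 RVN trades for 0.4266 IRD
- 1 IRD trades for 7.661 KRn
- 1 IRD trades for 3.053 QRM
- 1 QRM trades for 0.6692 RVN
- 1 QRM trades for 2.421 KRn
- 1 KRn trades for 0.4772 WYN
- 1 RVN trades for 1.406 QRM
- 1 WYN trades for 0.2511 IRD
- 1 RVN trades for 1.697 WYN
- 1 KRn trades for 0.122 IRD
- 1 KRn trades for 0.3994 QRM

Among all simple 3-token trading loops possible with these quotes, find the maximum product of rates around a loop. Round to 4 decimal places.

0.9180

KRn→WYN→IRD→KRn: 0.4772 × 0.2511 × 7.661 = 0.91798
QRM→KRn→IRD→QRM: 2.421 × 0.122 × 3.053 = 0.90174
QRM→RVN→IRD→QRM: 0.6692 × 0.4266 × 3.053 = 0.87157
Maximum is KRn→WYN→IRD→KRn at 0.9180; no arbitrage — every cycle loses value.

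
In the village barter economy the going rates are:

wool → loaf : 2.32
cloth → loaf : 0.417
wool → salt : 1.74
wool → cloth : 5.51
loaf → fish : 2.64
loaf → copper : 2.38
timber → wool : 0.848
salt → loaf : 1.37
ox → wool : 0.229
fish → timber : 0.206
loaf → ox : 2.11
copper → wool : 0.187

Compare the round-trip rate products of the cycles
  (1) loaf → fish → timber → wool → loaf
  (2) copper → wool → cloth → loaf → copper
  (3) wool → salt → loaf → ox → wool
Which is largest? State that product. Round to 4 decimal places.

(1) 2.64 × 0.206 × 0.848 × 2.32 = 1.06993
(2) 0.187 × 5.51 × 0.417 × 2.38 = 1.02260
(3) 1.74 × 1.37 × 2.11 × 0.229 = 1.15183
Highest is cycle (3) at 1.1518 (>1, arbitrage).

1.1518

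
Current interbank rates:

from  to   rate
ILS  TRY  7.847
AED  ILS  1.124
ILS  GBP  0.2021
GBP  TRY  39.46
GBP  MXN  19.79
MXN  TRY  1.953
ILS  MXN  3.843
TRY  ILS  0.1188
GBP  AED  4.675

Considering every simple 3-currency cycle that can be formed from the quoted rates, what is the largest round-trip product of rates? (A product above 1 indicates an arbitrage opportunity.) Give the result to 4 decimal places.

1.0620

ILS→GBP→AED→ILS: 0.2021 × 4.675 × 1.124 = 1.06197
TRY→ILS→GBP→TRY: 0.1188 × 0.2021 × 39.46 = 0.94741
TRY→ILS→MXN→TRY: 0.1188 × 3.843 × 1.953 = 0.89164
Maximum is ILS→GBP→AED→ILS at 1.0620; arbitrage exists.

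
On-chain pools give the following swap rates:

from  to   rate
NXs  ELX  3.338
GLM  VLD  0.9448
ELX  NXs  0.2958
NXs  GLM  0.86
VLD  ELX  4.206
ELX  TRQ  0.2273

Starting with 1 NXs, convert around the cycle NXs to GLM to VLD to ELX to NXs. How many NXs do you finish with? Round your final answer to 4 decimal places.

1.0109

1 NXs × 0.86 = 0.86 GLM
0.86 GLM × 0.9448 = 0.812528 VLD
0.812528 VLD × 4.206 = 3.417492768 ELX
3.417492768 ELX × 0.2958 = 1.0108943607744 NXs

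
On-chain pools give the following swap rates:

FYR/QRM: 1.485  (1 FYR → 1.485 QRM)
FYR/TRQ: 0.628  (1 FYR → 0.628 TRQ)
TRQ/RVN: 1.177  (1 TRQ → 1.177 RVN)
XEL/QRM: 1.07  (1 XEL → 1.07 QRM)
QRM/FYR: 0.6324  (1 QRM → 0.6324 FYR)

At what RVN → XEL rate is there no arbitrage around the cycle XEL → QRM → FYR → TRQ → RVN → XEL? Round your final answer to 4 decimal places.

Known legs of the cycle: 1.07 × 0.6324 × 0.628 × 1.177 = 0.500163212208
For no arbitrage the full-cycle product must be 1, so the missing rate is 1 / 0.500163212208 ≈ 1.999347.

1.9993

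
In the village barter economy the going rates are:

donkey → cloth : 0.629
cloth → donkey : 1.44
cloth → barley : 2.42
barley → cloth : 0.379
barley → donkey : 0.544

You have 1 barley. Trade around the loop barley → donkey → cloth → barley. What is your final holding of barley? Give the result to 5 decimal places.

0.82807

1 barley × 0.544 = 0.544 donkey
0.544 donkey × 0.629 = 0.342176 cloth
0.342176 cloth × 2.42 = 0.82806592 barley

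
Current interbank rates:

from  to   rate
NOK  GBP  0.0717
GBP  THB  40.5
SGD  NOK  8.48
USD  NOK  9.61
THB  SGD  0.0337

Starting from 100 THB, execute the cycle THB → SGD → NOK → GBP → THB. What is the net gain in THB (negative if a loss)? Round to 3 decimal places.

-17.015

100 THB × 0.0337 = 3.37 SGD
3.37 SGD × 8.48 = 28.5776 NOK
28.5776 NOK × 0.0717 = 2.04901392 GBP
2.04901392 GBP × 40.5 = 82.98506376 THB
Net change: 82.98506376 − 100 = -17.01493624 THB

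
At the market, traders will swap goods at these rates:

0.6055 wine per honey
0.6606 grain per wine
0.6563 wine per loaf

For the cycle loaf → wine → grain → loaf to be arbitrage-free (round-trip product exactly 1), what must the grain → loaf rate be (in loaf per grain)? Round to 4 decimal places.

Known legs of the cycle: 0.6563 × 0.6606 = 0.43355178
For no arbitrage the full-cycle product must be 1, so the missing rate is 1 / 0.43355178 ≈ 2.306530.

2.3065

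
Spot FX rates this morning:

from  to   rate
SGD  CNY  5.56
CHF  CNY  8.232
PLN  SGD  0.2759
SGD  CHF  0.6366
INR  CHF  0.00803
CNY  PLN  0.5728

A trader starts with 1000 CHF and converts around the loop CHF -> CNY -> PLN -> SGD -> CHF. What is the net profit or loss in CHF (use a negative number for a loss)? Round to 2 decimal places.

-171.82

1000 CHF × 8.232 = 8232 CNY
8232 CNY × 0.5728 = 4715.2896 PLN
4715.2896 PLN × 0.2759 = 1300.94840064 SGD
1300.94840064 SGD × 0.6366 = 828.183751847424 CHF
Net change: 828.183751847424 − 1000 = -171.816248152576 CHF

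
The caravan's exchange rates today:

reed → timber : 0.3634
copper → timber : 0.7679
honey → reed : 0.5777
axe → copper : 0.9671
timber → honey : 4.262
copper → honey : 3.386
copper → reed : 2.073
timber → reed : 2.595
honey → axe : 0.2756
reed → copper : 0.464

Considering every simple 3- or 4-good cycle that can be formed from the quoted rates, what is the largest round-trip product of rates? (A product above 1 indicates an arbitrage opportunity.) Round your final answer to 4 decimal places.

reed→copper→timber→reed: 0.464 × 0.7679 × 2.595 = 0.92461
honey→reed→copper→honey: 0.5777 × 0.464 × 3.386 = 0.90763
honey→axe→copper→honey: 0.2756 × 0.9671 × 3.386 = 0.90248
honey→reed→timber→honey: 0.5777 × 0.3634 × 4.262 = 0.89475
honey→reed→copper→timber→honey: 0.5777 × 0.464 × 0.7679 × 4.262 = 0.87728
honey→axe→copper→timber→honey: 0.2756 × 0.9671 × 0.7679 × 4.262 = 0.87231
Maximum is reed→copper→timber→reed at 0.9246; no arbitrage — every cycle loses value.

0.9246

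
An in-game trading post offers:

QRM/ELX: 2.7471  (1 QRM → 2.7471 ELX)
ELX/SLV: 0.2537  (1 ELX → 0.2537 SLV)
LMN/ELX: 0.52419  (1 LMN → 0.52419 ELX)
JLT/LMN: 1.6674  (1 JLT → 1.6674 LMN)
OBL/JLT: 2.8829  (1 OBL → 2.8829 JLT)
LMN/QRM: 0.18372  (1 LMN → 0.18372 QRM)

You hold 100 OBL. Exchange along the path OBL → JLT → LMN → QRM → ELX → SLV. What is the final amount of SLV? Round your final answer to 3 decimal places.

61.549

100 OBL × 2.8829 = 288.29 JLT
288.29 JLT × 1.6674 = 480.694746 LMN
480.694746 LMN × 0.18372 = 88.31323873512 QRM
88.31323873512 QRM × 2.7471 = 242.605298129248152 ELX
242.605298129248152 ELX × 0.2537 = 61.5489641353902561624 SLV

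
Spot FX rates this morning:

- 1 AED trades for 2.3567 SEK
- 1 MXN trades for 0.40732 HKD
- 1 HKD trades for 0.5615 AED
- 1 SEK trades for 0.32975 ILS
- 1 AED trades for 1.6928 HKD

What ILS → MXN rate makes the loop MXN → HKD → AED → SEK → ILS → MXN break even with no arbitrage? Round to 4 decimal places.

5.6263

Known legs of the cycle: 0.40732 × 0.5615 × 2.3567 × 0.32975 = 0.1777356724776785
For no arbitrage the full-cycle product must be 1, so the missing rate is 1 / 0.1777356724776785 ≈ 5.626333.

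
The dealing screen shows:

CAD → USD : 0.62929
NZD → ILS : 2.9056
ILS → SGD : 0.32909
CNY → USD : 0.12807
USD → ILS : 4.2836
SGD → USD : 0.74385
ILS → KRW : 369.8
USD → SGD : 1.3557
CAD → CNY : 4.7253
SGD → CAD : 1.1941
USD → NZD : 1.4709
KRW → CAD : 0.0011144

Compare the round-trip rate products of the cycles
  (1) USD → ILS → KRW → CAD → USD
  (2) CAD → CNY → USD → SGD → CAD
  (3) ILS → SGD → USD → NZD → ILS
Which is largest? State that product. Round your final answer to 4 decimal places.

1.1109

(1) 4.2836 × 369.8 × 0.0011144 × 0.62929 = 1.11088
(2) 4.7253 × 0.12807 × 1.3557 × 1.1941 = 0.97967
(3) 0.32909 × 0.74385 × 1.4709 × 2.9056 = 1.04621
Highest is cycle (1) at 1.1109 (>1, arbitrage).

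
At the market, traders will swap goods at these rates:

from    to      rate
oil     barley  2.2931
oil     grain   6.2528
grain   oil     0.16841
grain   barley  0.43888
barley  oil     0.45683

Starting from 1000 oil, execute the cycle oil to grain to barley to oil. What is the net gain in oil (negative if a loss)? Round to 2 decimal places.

253.65

1000 oil × 6.2528 = 6252.8 grain
6252.8 grain × 0.43888 = 2744.228864 barley
2744.228864 barley × 0.45683 = 1253.64607194112 oil
Net change: 1253.64607194112 − 1000 = 253.64607194112 oil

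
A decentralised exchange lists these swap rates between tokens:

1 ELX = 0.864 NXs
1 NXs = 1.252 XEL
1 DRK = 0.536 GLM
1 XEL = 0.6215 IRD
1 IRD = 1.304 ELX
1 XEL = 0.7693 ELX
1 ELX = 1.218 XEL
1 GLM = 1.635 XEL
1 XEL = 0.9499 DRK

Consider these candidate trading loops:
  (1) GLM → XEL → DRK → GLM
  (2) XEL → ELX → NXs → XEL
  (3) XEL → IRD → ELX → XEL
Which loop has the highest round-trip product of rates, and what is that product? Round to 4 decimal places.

(1) 1.635 × 0.9499 × 0.536 = 0.83245
(2) 0.7693 × 0.864 × 1.252 = 0.83217
(3) 0.6215 × 1.304 × 1.218 = 0.98711
Highest is cycle (3) at 0.9871 (≤1, no arbitrage).

0.9871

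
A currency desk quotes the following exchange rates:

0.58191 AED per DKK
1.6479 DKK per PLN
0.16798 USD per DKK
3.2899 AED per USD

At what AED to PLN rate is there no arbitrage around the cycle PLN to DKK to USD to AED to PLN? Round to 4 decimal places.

1.0981

Known legs of the cycle: 1.6479 × 0.16798 × 3.2899 = 0.9106911747558
For no arbitrage the full-cycle product must be 1, so the missing rate is 1 / 0.9106911747558 ≈ 1.098067.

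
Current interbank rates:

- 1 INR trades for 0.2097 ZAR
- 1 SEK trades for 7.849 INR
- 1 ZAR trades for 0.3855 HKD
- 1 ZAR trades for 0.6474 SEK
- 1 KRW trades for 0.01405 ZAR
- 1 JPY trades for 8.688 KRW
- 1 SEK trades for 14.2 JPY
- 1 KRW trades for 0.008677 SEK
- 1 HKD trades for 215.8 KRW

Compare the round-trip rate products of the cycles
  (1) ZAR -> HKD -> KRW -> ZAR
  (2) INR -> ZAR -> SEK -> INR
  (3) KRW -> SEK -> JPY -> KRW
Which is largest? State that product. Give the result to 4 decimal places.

(1) 0.3855 × 215.8 × 0.01405 = 1.16883
(2) 0.2097 × 0.6474 × 7.849 = 1.06558
(3) 0.008677 × 14.2 × 8.688 = 1.07048
Highest is cycle (1) at 1.1688 (>1, arbitrage).

1.1688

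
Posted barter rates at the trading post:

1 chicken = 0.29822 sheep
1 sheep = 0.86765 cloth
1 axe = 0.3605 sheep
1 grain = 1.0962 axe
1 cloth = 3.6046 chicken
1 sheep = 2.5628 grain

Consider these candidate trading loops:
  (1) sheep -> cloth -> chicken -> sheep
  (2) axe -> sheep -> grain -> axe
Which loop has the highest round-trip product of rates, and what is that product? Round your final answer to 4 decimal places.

(1) 0.86765 × 3.6046 × 0.29822 = 0.93269
(2) 0.3605 × 2.5628 × 1.0962 = 1.01277
Highest is cycle (2) at 1.0128 (>1, arbitrage).

1.0128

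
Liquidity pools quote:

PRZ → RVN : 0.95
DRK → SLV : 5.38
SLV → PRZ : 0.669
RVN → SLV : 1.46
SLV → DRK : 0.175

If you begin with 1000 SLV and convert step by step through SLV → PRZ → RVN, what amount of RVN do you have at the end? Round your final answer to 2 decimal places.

1000 SLV × 0.669 = 669 PRZ
669 PRZ × 0.95 = 635.55 RVN

635.55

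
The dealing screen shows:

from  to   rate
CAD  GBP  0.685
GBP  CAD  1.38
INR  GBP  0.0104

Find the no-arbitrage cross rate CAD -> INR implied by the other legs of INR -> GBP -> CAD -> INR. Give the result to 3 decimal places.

Known legs of the cycle: 0.0104 × 1.38 = 0.014352
For no arbitrage the full-cycle product must be 1, so the missing rate is 1 / 0.014352 ≈ 69.67670.

69.677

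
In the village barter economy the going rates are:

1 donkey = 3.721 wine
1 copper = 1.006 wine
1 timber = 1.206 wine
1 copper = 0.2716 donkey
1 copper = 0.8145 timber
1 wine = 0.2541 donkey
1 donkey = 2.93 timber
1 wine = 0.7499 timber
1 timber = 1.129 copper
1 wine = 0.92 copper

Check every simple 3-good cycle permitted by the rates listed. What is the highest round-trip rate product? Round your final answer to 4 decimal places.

0.9298

donkey→wine→copper→donkey: 3.721 × 0.92 × 0.2716 = 0.92977
timber→wine→copper→timber: 1.206 × 0.92 × 0.8145 = 0.90370
donkey→timber→copper→donkey: 2.93 × 1.129 × 0.2716 = 0.89844
donkey→timber→wine→donkey: 2.93 × 1.206 × 0.2541 = 0.89788
timber→copper→wine→timber: 1.129 × 1.006 × 0.7499 = 0.85172
Maximum is donkey→wine→copper→donkey at 0.9298; no arbitrage — every cycle loses value.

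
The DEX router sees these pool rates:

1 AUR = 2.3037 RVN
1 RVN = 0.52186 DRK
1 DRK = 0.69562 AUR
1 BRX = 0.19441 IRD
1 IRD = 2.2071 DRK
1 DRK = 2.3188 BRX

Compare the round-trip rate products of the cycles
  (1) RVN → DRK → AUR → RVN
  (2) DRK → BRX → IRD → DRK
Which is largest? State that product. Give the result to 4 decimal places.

(1) 0.52186 × 0.69562 × 2.3037 = 0.83628
(2) 2.3188 × 0.19441 × 2.2071 = 0.99496
Highest is cycle (2) at 0.9950 (≤1, no arbitrage).

0.9950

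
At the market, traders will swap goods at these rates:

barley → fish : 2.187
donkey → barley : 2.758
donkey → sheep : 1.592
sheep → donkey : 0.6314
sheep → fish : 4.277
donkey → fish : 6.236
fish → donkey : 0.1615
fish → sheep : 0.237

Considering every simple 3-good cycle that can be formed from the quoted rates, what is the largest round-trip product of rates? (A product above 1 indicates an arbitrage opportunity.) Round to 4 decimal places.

sheep→fish→donkey→sheep: 4.277 × 0.1615 × 1.592 = 1.09965
fish→donkey→barley→fish: 0.1615 × 2.758 × 2.187 = 0.97413
sheep→donkey→fish→sheep: 0.6314 × 6.236 × 0.237 = 0.93317
Maximum is sheep→fish→donkey→sheep at 1.0997; arbitrage exists.

1.0997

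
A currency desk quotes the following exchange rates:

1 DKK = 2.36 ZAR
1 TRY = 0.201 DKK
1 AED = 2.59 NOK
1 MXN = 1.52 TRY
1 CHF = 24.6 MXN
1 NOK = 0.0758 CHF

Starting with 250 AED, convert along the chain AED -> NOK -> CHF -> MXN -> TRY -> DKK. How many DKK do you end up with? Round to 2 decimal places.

368.88

250 AED × 2.59 = 647.5 NOK
647.5 NOK × 0.0758 = 49.0805 CHF
49.0805 CHF × 24.6 = 1207.3803 MXN
1207.3803 MXN × 1.52 = 1835.218056 TRY
1835.218056 TRY × 0.201 = 368.878829256 DKK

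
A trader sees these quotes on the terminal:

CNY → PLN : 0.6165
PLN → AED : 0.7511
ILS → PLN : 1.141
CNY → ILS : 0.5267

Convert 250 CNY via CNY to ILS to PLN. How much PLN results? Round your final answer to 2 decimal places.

150.24

250 CNY × 0.5267 = 131.675 ILS
131.675 ILS × 1.141 = 150.241175 PLN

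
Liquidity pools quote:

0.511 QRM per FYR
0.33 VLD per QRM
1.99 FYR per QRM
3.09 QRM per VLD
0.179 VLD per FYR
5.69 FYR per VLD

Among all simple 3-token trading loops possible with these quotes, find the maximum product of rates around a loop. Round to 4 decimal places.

VLD→QRM→FYR→VLD: 3.09 × 1.99 × 0.179 = 1.10069
VLD→FYR→QRM→VLD: 5.69 × 0.511 × 0.33 = 0.95950
Maximum is VLD→QRM→FYR→VLD at 1.1007; arbitrage exists.

1.1007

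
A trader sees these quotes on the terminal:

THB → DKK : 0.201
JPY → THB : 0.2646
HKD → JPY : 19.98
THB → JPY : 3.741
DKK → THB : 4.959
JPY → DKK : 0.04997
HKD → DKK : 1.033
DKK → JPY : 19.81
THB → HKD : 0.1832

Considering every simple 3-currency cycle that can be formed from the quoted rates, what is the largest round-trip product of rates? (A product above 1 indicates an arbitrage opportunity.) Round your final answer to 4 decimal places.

THB→DKK→JPY→THB: 0.201 × 19.81 × 0.2646 = 1.05359
THB→HKD→JPY→THB: 0.1832 × 19.98 × 0.2646 = 0.96852
THB→HKD→DKK→THB: 0.1832 × 1.033 × 4.959 = 0.93847
THB→JPY→DKK→THB: 3.741 × 0.04997 × 4.959 = 0.92702
Maximum is THB→DKK→JPY→THB at 1.0536; arbitrage exists.

1.0536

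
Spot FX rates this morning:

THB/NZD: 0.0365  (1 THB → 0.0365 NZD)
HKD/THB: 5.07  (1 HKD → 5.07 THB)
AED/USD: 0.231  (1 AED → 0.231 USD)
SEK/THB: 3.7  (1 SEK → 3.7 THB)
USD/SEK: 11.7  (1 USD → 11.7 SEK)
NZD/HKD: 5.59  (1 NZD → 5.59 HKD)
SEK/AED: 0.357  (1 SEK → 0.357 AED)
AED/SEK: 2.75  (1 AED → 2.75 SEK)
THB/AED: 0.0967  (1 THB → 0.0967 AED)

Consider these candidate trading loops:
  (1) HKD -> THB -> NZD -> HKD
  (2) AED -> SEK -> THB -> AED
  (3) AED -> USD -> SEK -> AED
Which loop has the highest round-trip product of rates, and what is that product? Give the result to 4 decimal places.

1.0345

(1) 5.07 × 0.0365 × 5.59 = 1.03446
(2) 2.75 × 3.7 × 0.0967 = 0.98392
(3) 0.231 × 11.7 × 0.357 = 0.96486
Highest is cycle (1) at 1.0345 (>1, arbitrage).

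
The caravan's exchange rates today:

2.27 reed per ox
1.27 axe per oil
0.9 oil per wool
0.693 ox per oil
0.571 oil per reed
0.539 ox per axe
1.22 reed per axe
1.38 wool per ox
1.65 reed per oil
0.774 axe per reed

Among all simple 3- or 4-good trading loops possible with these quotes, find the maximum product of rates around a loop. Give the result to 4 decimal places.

reed→axe→ox→reed: 0.774 × 0.539 × 2.27 = 0.94701
oil→ox→reed→oil: 0.693 × 2.27 × 0.571 = 0.89825
oil→axe→ox→reed→oil: 1.27 × 0.539 × 2.27 × 0.571 = 0.88727
oil→axe→reed→oil: 1.27 × 1.22 × 0.571 = 0.88471
oil→ox→wool→oil: 0.693 × 1.38 × 0.9 = 0.86071
oil→axe→ox→wool→oil: 1.27 × 0.539 × 1.38 × 0.9 = 0.85019
Maximum is reed→axe→ox→reed at 0.9470; no arbitrage — every cycle loses value.

0.9470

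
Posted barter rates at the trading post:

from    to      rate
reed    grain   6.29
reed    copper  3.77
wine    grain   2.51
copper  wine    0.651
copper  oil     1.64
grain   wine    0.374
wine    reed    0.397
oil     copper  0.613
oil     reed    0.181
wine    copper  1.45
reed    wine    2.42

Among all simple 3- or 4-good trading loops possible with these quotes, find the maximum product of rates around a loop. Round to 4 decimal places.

1.1191

reed→copper→oil→reed: 3.77 × 1.64 × 0.181 = 1.11909
wine→copper→oil→reed→wine: 1.45 × 1.64 × 0.181 × 2.42 = 1.04161
wine→reed→copper→wine: 0.397 × 3.77 × 0.651 = 0.97435
wine→reed→grain→wine: 0.397 × 6.29 × 0.374 = 0.93393
Maximum is reed→copper→oil→reed at 1.1191; arbitrage exists.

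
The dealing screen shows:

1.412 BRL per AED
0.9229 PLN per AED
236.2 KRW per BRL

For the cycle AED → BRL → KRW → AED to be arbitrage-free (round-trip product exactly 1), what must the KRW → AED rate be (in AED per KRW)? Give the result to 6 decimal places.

0.002998

Known legs of the cycle: 1.412 × 236.2 = 333.5144
For no arbitrage the full-cycle product must be 1, so the missing rate is 1 / 333.5144 ≈ 0.00299837.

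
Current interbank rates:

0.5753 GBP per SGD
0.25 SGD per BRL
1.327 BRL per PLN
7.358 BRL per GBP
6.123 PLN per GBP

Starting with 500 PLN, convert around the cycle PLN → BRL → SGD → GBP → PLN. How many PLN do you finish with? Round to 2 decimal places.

500 PLN × 1.327 = 663.5 BRL
663.5 BRL × 0.25 = 165.875 SGD
165.875 SGD × 0.5753 = 95.4278875 GBP
95.4278875 GBP × 6.123 = 584.3049551625 PLN

584.30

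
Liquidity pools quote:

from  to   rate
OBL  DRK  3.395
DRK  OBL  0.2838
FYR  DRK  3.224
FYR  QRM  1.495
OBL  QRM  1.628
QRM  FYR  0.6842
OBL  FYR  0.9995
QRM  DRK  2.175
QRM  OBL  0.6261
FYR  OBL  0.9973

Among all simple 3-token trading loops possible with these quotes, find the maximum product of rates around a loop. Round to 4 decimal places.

FYR→OBL→QRM→FYR: 0.9973 × 1.628 × 0.6842 = 1.11087
DRK→OBL→QRM→DRK: 0.2838 × 1.628 × 2.175 = 1.00491
FYR→QRM→OBL→FYR: 1.495 × 0.6261 × 0.9995 = 0.93555
FYR→DRK→OBL→FYR: 3.224 × 0.2838 × 0.9995 = 0.91451
Maximum is FYR→OBL→QRM→FYR at 1.1109; arbitrage exists.

1.1109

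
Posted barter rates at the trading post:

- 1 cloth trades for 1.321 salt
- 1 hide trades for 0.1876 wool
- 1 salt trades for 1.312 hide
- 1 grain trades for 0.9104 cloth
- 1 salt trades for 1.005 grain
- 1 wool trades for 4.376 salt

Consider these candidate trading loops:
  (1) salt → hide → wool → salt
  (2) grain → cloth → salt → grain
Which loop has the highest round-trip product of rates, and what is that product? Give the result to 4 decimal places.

(1) 1.312 × 0.1876 × 4.376 = 1.07707
(2) 0.9104 × 1.321 × 1.005 = 1.20865
Highest is cycle (2) at 1.2087 (>1, arbitrage).

1.2087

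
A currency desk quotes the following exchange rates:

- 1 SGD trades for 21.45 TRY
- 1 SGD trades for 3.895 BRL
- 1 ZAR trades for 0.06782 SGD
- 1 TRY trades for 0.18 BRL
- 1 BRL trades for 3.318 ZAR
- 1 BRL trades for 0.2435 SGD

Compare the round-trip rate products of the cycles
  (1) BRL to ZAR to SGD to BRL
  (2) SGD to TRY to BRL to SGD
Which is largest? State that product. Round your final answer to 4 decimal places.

(1) 3.318 × 0.06782 × 3.895 = 0.87648
(2) 21.45 × 0.18 × 0.2435 = 0.94015
Highest is cycle (2) at 0.9402 (≤1, no arbitrage).

0.9402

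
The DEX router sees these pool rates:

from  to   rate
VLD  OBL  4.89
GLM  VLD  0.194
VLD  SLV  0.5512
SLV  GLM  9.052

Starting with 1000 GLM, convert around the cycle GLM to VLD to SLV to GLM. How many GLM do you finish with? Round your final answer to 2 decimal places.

1000 GLM × 0.194 = 194 VLD
194 VLD × 0.5512 = 106.9328 SLV
106.9328 SLV × 9.052 = 967.9557056 GLM

967.96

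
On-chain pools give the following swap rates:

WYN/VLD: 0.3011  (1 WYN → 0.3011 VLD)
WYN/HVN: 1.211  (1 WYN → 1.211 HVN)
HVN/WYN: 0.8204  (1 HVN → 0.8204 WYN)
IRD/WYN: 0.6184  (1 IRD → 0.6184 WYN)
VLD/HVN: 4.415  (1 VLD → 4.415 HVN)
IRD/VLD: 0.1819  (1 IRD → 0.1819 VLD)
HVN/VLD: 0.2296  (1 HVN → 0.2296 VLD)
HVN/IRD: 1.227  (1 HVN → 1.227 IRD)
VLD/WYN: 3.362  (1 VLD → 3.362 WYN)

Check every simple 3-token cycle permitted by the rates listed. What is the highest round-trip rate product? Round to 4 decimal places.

1.0906

VLD→HVN→WYN→VLD: 4.415 × 0.8204 × 0.3011 = 1.09060
VLD→HVN→IRD→VLD: 4.415 × 1.227 × 0.1819 = 0.98539
VLD→WYN→HVN→VLD: 3.362 × 1.211 × 0.2296 = 0.93479
HVN→IRD→WYN→HVN: 1.227 × 0.6184 × 1.211 = 0.91888
Maximum is VLD→HVN→WYN→VLD at 1.0906; arbitrage exists.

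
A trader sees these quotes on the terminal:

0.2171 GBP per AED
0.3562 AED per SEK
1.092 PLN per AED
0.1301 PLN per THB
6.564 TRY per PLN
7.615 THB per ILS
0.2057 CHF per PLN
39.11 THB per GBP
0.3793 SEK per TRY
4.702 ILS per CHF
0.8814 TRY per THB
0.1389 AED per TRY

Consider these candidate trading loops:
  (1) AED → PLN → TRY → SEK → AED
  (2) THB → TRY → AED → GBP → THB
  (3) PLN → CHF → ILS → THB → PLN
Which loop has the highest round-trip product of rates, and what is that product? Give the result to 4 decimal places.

1.0395

(1) 1.092 × 6.564 × 0.3793 × 0.3562 = 0.96843
(2) 0.8814 × 0.1389 × 0.2171 × 39.11 = 1.03950
(3) 0.2057 × 4.702 × 7.615 × 0.1301 = 0.95822
Highest is cycle (2) at 1.0395 (>1, arbitrage).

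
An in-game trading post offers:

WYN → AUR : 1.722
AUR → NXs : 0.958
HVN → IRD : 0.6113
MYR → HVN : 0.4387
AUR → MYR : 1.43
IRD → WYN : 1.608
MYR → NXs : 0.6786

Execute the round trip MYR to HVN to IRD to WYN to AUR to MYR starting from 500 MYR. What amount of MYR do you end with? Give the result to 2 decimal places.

530.94

500 MYR × 0.4387 = 219.35 HVN
219.35 HVN × 0.6113 = 134.088655 IRD
134.088655 IRD × 1.608 = 215.61455724 WYN
215.61455724 WYN × 1.722 = 371.28826756728 AUR
371.28826756728 AUR × 1.43 = 530.9422226212104 MYR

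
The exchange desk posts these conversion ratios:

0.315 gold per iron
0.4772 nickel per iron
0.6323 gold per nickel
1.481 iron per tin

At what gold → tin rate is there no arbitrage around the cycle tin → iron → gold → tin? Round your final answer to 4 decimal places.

Known legs of the cycle: 1.481 × 0.315 = 0.466515
For no arbitrage the full-cycle product must be 1, so the missing rate is 1 / 0.466515 ≈ 2.143554.

2.1436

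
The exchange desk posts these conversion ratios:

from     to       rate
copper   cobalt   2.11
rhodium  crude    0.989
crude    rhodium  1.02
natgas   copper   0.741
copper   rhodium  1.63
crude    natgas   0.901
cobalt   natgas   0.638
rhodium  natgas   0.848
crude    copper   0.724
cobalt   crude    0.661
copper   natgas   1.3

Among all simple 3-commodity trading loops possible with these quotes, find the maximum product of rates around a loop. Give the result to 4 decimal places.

crude→copper→rhodium→crude: 0.724 × 1.63 × 0.989 = 1.16714
natgas→copper→rhodium→natgas: 0.741 × 1.63 × 0.848 = 1.02424
cobalt→crude→copper→cobalt: 0.661 × 0.724 × 2.11 = 1.00977
cobalt→natgas→copper→cobalt: 0.638 × 0.741 × 2.11 = 0.99752
Maximum is crude→copper→rhodium→crude at 1.1671; arbitrage exists.

1.1671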